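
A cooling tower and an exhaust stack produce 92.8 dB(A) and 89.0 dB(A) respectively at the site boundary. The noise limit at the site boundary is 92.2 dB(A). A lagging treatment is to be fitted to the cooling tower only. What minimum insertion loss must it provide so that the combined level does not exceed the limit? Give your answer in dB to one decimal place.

3.4 dB

Everything except the cooling tower sums to 10^(89.0/10) = 7.943e+08 in linear terms, 89.00 dB(A).
The limit corresponds to 10^(92.2/10) = 1.660e+09; subtracting the fixed part leaves 8.653e+08 for the cooling tower, i.e. 89.37 dB(A).
So the cooling tower must be reduced from 92.8 to 89.37 dB(A): IL = 3.43 dB.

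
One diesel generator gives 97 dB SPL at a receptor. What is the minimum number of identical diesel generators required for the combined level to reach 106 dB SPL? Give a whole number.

N identical sources give L₁ + 10·log₁₀ N, so require 10·log₁₀ N ≥ 106 − 97 = 9.0 dB.
N ≥ 10^(9.0/10) = 7.943, so N = 8.

8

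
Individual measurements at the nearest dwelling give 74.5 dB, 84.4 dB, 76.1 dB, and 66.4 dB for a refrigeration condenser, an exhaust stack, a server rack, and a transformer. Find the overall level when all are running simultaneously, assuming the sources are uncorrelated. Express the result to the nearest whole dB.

85 dB

For uncorrelated sources the intensities add, so convert each level to linear form, sum, and take 10·log₁₀ of the total.
Σ 10^(L/10) = 10^(74.5/10) + 10^(84.4/10) + 10^(76.1/10) + 10^(66.4/10) = 3.487e+08.
L_total = 10·log₁₀(3.487e+08) = 85.42 dB.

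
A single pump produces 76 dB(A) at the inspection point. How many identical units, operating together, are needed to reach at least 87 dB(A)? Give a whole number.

13

Need L₁ + 10·log₁₀ N ≥ 87, i.e. log₁₀ N ≥ 1.10.
N ≥ 10^(11.0/10) = 12.589, so N = 13.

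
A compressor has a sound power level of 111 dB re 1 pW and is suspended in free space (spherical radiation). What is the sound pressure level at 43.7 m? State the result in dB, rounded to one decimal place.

L_p = L_w − 10·log₁₀(4π·r²) with r = 43.7 m.
4π·r² = 2.4e+04 m², 10·log₁₀ of that is 43.802 dB.
L_p = 111 − 43.802 = 67.20 dB.

67.2 dB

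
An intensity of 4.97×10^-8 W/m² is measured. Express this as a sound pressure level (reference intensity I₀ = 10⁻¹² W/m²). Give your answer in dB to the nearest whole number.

47 dB

L = 10·log₁₀(I/I₀) = 10·log₁₀(4.97×10^-8/10⁻¹²) = 10·log₁₀(4.97×10^4).
L = 10·(0.6964 + 4) = 46.96 dB.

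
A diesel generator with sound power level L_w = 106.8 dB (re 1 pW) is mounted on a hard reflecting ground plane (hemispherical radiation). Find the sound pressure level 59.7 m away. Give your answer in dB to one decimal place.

Free-field hemispherical radiation: L_p = L_w − 10·log₁₀(2π·r²), r = 59.7 m.
2π·r² = 2.239e+04 m², 10·log₁₀ of that is 43.501 dB.
L_p = 106.8 − 43.501 = 63.30 dB.

63.3 dB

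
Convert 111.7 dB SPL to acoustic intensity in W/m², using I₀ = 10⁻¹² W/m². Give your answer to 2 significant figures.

0.15 W/m²

L = 10·log₁₀(I/I₀) ⇒ I = I₀·10^(L/10) = 10⁻¹² × 10^11.17.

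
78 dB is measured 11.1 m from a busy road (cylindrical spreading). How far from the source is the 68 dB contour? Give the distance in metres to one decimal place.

111.0 m

Line-source spreading drops the level by 10·log₁₀(r₂/r₁); inverting, r₂/r₁ = 10^(ΔL/10).
r₂ = 11.1·10^((78−68)/10) = 11.1·10^(10.0/10) = 111.00 m.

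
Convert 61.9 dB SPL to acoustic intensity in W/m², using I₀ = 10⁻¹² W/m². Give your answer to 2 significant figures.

1.5e-06 W/m²

L = 10·log₁₀(I/I₀) ⇒ I = I₀·10^(L/10) = 10⁻¹² × 10^6.19.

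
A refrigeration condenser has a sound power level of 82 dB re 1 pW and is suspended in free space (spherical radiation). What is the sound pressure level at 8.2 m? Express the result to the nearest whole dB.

L_p = L_w − 10·log₁₀(4π·r²) with r = 8.2 m.
4π·r² = 845 m², 10·log₁₀ of that is 29.268 dB.
L_p = 82 − 29.268 = 52.73 dB.

53 dB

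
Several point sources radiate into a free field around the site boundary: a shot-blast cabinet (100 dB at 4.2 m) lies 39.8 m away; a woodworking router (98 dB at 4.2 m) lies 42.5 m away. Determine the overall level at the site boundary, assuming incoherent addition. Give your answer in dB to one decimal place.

Apply inverse-square spreading to bring every level to the receiver, then sum 10^(L/10).
shot-blast cabinet: 100 − 20·log₁₀(39.8/4.2) = 100 − 19.53 = 80.47 dB.
woodworking router: 98 − 20·log₁₀(42.5/4.2) = 98 − 20.10 = 77.90 dB.
Σ 10^(L/10) = 1.730e+08 → L_total = 10·log₁₀(1.730e+08) = 82.38 dB.

82.4 dB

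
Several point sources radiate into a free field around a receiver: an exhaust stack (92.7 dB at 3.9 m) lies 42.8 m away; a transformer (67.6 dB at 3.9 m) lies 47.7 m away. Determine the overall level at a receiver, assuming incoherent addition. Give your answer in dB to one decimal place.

Propagate each source to the receiver with L = L_ref − 20·log₁₀(r/r_ref), then add intensities.
exhaust stack: 92.7 − 20·log₁₀(42.8/3.9) = 92.7 − 20.81 = 71.89 dB.
transformer: 67.6 − 20·log₁₀(47.7/3.9) = 67.6 − 21.75 = 45.85 dB.
Σ 10^(L/10) = 1.550e+07 → L_total = 10·log₁₀(1.550e+07) = 71.90 dB.

71.9 dB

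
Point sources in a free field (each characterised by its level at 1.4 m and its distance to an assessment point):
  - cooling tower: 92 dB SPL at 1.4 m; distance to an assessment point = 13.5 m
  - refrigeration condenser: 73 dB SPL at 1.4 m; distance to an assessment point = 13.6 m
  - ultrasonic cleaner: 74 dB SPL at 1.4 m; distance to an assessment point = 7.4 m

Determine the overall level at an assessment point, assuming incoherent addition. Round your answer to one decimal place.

Propagate each source to the receiver with L = L_ref − 20·log₁₀(r/r_ref), then add intensities.
cooling tower: 92 − 20·log₁₀(13.5/1.4) = 92 − 19.68 = 72.32 dB SPL.
refrigeration condenser: 73 − 20·log₁₀(13.6/1.4) = 73 − 19.75 = 53.25 dB SPL.
ultrasonic cleaner: 74 − 20·log₁₀(7.4/1.4) = 74 − 14.46 = 59.54 dB SPL.
Σ 10^(L/10) = 1.816e+07 → L_total = 10·log₁₀(1.816e+07) = 72.59 dB SPL.

72.6 dB SPL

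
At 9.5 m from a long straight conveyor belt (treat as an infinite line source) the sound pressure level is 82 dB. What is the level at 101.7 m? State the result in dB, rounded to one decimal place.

71.7 dB

For a line source, L₂ = L₁ − 10·log₁₀(r₂/r₁).
L₂ = 82 − 10·log₁₀(101.7/9.5) = 82 − 10.296 = 71.70 dB.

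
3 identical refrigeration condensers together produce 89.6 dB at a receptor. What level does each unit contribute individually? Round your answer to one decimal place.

For N identical incoherent sources L_total = L₁ + 10·log₁₀ N, so L₁ = 89.6 − 10·log₁₀(3) = 89.6 − 4.771.

84.8 dB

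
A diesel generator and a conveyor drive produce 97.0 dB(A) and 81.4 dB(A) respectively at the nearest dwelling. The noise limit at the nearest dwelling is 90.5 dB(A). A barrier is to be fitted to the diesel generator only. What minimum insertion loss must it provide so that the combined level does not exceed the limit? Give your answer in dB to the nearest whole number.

7 dB

The untreated sources together contribute 10^(81.4/10) = 1.380e+08, i.e. 81.40 dB(A).
The limit corresponds to 10^(90.5/10) = 1.122e+09; subtracting the fixed part leaves 9.840e+08 for the diesel generator, i.e. 89.93 dB(A).
Required insertion loss = 97.0 − 89.93 = 7.07 dB.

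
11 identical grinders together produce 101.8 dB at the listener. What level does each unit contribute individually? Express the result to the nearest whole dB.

Dividing the total intensity by 11 lowers the level by 10·log₁₀ 11 = 10.414 dB: L₁ = 101.8 − 10.414.

91 dB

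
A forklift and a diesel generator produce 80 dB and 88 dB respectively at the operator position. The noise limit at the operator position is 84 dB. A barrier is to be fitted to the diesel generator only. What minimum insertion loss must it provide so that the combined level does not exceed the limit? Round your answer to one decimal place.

6.2 dB

Everything except the diesel generator sums to 10^(80/10) = 1.000e+08 in linear terms, 80.00 dB.
To meet 84 dB overall, the treated diesel generator may contribute at most 10^(84/10) − 1.000e+08 = 1.512e+08, i.e. 81.80 dB.
So the diesel generator must be reduced from 88 to 81.80 dB: IL = 6.20 dB.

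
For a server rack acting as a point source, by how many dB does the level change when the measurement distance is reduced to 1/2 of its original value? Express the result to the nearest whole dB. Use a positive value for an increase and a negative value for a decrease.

+6 dB

Point-source spreading: ΔL = −20·log₁₀(r₂/r₁).
ΔL = −20·log₁₀(0.5) = +6.02 dB.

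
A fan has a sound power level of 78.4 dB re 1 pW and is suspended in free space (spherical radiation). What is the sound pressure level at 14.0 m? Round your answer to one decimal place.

Free-field spherical radiation: L_p = L_w − 10·log₁₀(4π·r²), r = 14.0 m.
4π·r² = 2463 m², 10·log₁₀ of that is 33.915 dB.
L_p = 78.4 − 33.915 = 44.49 dB.

44.5 dB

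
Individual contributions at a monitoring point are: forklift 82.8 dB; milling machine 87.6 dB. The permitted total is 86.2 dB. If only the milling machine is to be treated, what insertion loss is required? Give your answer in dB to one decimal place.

4.1 dB

The untreated sources together contribute 10^(82.8/10) = 1.905e+08, i.e. 82.80 dB.
To meet 86.2 dB overall, the treated milling machine may contribute at most 10^(86.2/10) − 1.905e+08 = 2.263e+08, i.e. 83.55 dB.
So the milling machine must be reduced from 87.6 to 83.55 dB: IL = 4.05 dB.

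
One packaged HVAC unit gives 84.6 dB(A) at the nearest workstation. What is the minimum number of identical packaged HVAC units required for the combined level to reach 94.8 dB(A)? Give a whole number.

The shortfall is 94.8 − 84.6 = 10.2 dB, and N units add 10·log₁₀ N, so need 10·log₁₀ N ≥ 10.2.
N ≥ 10^(10.2/10) = 10.471, so N = 11.

11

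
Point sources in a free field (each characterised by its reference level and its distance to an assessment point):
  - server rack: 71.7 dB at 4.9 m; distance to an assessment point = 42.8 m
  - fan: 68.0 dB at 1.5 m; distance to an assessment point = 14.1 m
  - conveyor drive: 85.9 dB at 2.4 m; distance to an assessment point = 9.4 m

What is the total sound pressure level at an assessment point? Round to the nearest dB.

74 dB

First find each source's level at the receiver (point-source: −20·log₁₀(r/r_ref)), then combine on an intensity basis.
server rack: 71.7 − 20·log₁₀(42.8/4.9) = 71.7 − 18.82 = 52.88 dB.
fan: 68.0 − 20·log₁₀(14.1/1.5) = 68.0 − 19.46 = 48.54 dB.
conveyor drive: 85.9 − 20·log₁₀(9.4/2.4) = 85.9 − 11.86 = 74.04 dB.
Σ 10^(L/10) = 2.563e+07 → L_total = 10·log₁₀(2.563e+07) = 74.09 dB.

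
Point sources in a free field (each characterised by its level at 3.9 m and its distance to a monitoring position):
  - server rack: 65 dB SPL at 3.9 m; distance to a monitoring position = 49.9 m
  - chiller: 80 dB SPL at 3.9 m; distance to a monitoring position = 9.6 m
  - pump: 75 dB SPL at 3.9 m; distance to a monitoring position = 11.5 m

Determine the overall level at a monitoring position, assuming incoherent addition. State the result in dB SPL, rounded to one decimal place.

Propagate each source to the receiver with L = L_ref − 20·log₁₀(r/r_ref), then add intensities.
server rack: 65 − 20·log₁₀(49.9/3.9) = 65 − 22.14 = 42.86 dB SPL.
chiller: 80 − 20·log₁₀(9.6/3.9) = 80 − 7.82 = 72.18 dB SPL.
pump: 75 − 20·log₁₀(11.5/3.9) = 75 − 9.39 = 65.61 dB SPL.
Σ 10^(L/10) = 2.016e+07 → L_total = 10·log₁₀(2.016e+07) = 73.04 dB SPL.

73.0 dB SPL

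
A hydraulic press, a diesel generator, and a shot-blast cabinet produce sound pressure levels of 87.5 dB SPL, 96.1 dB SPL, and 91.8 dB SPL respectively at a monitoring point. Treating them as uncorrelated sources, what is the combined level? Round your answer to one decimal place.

Incoherent sources combine by intensity addition: L_total = 10·log₁₀(Σ 10^(L_i/10)).
Σ 10^(L/10) = 10^(87.5/10) + 10^(96.1/10) + 10^(91.8/10) = 6.150e+09.
L_total = 10·log₁₀(6.150e+09) = 97.89 dB SPL.

97.9 dB SPL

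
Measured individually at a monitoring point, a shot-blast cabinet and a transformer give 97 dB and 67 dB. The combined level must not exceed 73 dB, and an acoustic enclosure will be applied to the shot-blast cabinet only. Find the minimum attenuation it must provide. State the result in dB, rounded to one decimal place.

Everything except the shot-blast cabinet sums to 10^(67/10) = 5.012e+06 in linear terms, 67.00 dB.
The limit corresponds to 10^(73/10) = 1.995e+07; subtracting the fixed part leaves 1.494e+07 for the shot-blast cabinet, i.e. 71.74 dB.
So the shot-blast cabinet must be reduced from 97 to 71.74 dB: IL = 25.26 dB.

25.3 dB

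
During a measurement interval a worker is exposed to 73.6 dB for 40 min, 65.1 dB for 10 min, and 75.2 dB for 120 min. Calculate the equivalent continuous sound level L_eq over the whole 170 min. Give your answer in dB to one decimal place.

The energy average is taken in the linear domain: L_eq = 10·log₁₀[(Σ tᵢ·10^(Lᵢ/10))/T], T = 170 min.
Σ tᵢ·10^(Lᵢ/10) = 40·10^(73.6/10) + 10·10^(65.1/10) + 120·10^(75.2/10) = 4.922e+09.
L_eq = 10·log₁₀(4.922e+09/170) = 74.62 dB.

74.6 dB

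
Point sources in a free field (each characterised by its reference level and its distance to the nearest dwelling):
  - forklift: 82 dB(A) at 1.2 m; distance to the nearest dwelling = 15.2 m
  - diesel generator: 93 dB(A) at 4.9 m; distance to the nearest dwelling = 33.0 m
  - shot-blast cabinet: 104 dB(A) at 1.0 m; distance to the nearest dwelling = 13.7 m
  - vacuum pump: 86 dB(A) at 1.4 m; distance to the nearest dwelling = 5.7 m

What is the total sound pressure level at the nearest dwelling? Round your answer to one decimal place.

First find each source's level at the receiver (point-source: −20·log₁₀(r/r_ref)), then combine on an intensity basis.
forklift: 82 − 20·log₁₀(15.2/1.2) = 82 − 22.05 = 59.95 dB(A).
diesel generator: 93 − 20·log₁₀(33.0/4.9) = 93 − 16.57 = 76.43 dB(A).
shot-blast cabinet: 104 − 20·log₁₀(13.7/1.0) = 104 − 22.73 = 81.27 dB(A).
vacuum pump: 86 − 20·log₁₀(5.7/1.4) = 86 − 12.19 = 73.81 dB(A).
Σ 10^(L/10) = 2.028e+08 → L_total = 10·log₁₀(2.028e+08) = 83.07 dB(A).

83.1 dB(A)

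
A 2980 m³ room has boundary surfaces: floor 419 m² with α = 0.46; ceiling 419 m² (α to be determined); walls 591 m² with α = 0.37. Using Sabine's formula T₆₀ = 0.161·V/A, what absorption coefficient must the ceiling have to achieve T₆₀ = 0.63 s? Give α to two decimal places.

0.84

From T₆₀ = 0.161·V/A, the target T₆₀ = 0.63 s needs A = 0.161·2980/0.63 = 761.56 m².
Absorption from the other surfaces = 419·0.46 + 591·0.37 = 411.41 m², so the ceiling must supply 350.15 m² over 419 m².
α = 350.15/419 = 0.836.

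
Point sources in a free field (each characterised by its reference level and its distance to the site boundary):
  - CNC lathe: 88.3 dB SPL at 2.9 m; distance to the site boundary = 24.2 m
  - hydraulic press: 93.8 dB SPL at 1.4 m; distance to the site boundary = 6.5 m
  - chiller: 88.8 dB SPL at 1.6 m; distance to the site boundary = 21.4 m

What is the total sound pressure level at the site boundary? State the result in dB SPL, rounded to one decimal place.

Apply inverse-square spreading to bring every level to the receiver, then sum 10^(L/10).
CNC lathe: 88.3 − 20·log₁₀(24.2/2.9) = 88.3 − 18.43 = 69.87 dB SPL.
hydraulic press: 93.8 − 20·log₁₀(6.5/1.4) = 93.8 − 13.34 = 80.46 dB SPL.
chiller: 88.8 − 20·log₁₀(21.4/1.6) = 88.8 − 22.53 = 66.27 dB SPL.
Σ 10^(L/10) = 1.252e+08 → L_total = 10·log₁₀(1.252e+08) = 80.98 dB SPL.

81.0 dB SPL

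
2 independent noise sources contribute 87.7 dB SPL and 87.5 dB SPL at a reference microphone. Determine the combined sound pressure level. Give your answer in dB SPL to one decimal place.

For uncorrelated sources the intensities add, so convert each level to linear form, sum, and take 10·log₁₀ of the total.
Σ 10^(L/10) = 10^(87.7/10) + 10^(87.5/10) = 1.151e+09.
L_total = 10·log₁₀(1.151e+09) = 90.61 dB SPL.

90.6 dB SPL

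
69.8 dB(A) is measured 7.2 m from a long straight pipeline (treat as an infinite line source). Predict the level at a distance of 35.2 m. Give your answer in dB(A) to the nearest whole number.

63 dB(A)

For a line source, L₂ = L₁ − 10·log₁₀(r₂/r₁).
L₂ = 69.8 − 10·log₁₀(35.2/7.2) = 69.8 − 6.892 = 62.91 dB(A).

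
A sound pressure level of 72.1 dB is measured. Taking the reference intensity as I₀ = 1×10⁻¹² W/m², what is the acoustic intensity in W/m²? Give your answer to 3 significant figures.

L = 10·log₁₀(I/I₀) ⇒ I = I₀·10^(L/10) = 10⁻¹² × 10^7.21.

1.62e-05 W/m²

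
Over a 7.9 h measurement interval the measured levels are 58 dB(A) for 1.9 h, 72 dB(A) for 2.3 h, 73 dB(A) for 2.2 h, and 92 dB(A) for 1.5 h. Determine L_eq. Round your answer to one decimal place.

84.9 dB(A)

The energy average is taken in the linear domain: L_eq = 10·log₁₀[(Σ tᵢ·10^(Lᵢ/10))/T], T = 7.9 h.
Σ tᵢ·10^(Lᵢ/10) = 1.9·10^(58/10) + 2.3·10^(72/10) + 2.2·10^(73/10) + 1.5·10^(92/10) = 2.459e+09.
L_eq = 10·log₁₀(2.459e+09/7.9) = 84.93 dB(A).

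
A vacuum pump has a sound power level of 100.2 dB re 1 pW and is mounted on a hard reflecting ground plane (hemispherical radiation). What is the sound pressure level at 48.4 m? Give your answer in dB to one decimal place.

58.5 dB

Free-field hemispherical radiation: L_p = L_w − 10·log₁₀(2π·r²), r = 48.4 m.
2π·r² = 1.472e+04 m², 10·log₁₀ of that is 41.679 dB.
L_p = 100.2 − 41.679 = 58.52 dB.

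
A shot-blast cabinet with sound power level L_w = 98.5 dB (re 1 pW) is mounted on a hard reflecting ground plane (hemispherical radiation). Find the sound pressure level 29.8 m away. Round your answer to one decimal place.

L_p = L_w − 10·log₁₀(2π·r²) with r = 29.8 m.
2π·r² = 5580 m², 10·log₁₀ of that is 37.466 dB.
L_p = 98.5 − 37.466 = 61.03 dB.

61.0 dB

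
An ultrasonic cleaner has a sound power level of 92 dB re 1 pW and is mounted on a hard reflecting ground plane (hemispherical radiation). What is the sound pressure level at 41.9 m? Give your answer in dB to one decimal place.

L_p = L_w − 10·log₁₀(2π·r²) with r = 41.9 m.
2π·r² = 1.103e+04 m², 10·log₁₀ of that is 40.426 dB.
L_p = 92 − 40.426 = 51.57 dB.

51.6 dB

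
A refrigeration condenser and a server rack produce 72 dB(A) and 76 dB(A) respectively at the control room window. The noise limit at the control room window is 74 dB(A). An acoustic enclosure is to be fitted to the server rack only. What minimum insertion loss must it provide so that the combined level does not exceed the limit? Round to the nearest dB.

6 dB

The untreated sources together contribute 10^(72/10) = 1.585e+07, i.e. 72.00 dB(A).
To meet 74 dB(A) overall, the treated server rack may contribute at most 10^(74/10) − 1.585e+07 = 9.270e+06, i.e. 69.67 dB(A).
Required insertion loss = 76 − 69.67 = 6.33 dB.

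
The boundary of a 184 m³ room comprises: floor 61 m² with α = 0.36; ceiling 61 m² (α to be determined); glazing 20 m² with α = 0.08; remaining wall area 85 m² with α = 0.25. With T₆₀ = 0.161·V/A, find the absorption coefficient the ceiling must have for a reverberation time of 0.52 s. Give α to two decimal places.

0.20

Required total absorption A = 0.161·184/0.52 = 56.97 m².
Absorption from the other surfaces = 61·0.36 + 20·0.08 + 85·0.25 = 44.81 m², so the ceiling must supply 12.16 m² over 61 m².
α = 12.16/61 = 0.199.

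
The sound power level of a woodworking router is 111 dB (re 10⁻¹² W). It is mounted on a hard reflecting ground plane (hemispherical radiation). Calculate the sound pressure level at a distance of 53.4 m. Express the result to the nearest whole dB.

Free-field hemispherical radiation: L_p = L_w − 10·log₁₀(2π·r²), r = 53.4 m.
2π·r² = 1.792e+04 m², 10·log₁₀ of that is 42.533 dB.
L_p = 111 − 42.533 = 68.47 dB.

68 dB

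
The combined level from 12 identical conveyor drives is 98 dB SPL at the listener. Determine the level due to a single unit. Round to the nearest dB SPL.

87 dB SPL

12 equal contributions raise the level by 10·log₁₀ 12 = 10.792 dB, so each unit alone gives 98 − 10.792.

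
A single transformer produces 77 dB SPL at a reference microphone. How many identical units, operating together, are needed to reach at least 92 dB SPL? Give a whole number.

32

The shortfall is 92 − 77 = 15.0 dB, and N units add 10·log₁₀ N, so need 10·log₁₀ N ≥ 15.0.
N ≥ 10^(15.0/10) = 31.623, so N = 32.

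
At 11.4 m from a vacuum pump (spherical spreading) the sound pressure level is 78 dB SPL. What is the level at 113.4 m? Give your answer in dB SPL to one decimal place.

58.0 dB SPL

Spherical spreading from a point source gives a 20·log₁₀(r₂/r₁) drop.
L₂ = 78 − 20·log₁₀(113.4/11.4) = 78 − 19.954 = 58.05 dB SPL.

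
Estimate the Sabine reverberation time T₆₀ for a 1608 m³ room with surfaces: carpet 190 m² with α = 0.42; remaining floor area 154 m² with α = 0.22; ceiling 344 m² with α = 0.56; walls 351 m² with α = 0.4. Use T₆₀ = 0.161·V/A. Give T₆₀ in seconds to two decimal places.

0.58 s

Summing Sᵢαᵢ: 190·0.42 + 154·0.22 + 344·0.56 + 351·0.4 = 446.72 m².
T₆₀ = 0.161·V/A = 0.161·1608/446.72 = 0.580 s.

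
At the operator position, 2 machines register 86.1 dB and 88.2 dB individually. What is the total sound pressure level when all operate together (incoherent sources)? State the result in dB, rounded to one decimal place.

90.3 dB

For uncorrelated sources the intensities add, so convert each level to linear form, sum, and take 10·log₁₀ of the total.
Σ 10^(L/10) = 10^(86.1/10) + 10^(88.2/10) = 1.068e+09.
L_total = 10·log₁₀(1.068e+09) = 90.29 dB.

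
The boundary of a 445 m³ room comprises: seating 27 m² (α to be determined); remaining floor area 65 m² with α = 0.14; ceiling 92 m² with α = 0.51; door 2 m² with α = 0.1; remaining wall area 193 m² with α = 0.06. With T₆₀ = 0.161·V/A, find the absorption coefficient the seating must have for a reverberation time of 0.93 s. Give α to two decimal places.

0.34

Required total absorption A = 0.161·445/0.93 = 77.04 m².
Absorption from the other surfaces = 65·0.14 + 92·0.51 + 2·0.1 + 193·0.06 = 67.80 m², so the seating must supply 9.24 m² over 27 m².
α = 9.24/27 = 0.342.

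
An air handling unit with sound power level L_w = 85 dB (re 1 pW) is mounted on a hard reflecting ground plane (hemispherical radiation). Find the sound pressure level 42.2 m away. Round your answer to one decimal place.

44.5 dB

L_p = L_w − 10·log₁₀(2π·r²) with r = 42.2 m.
2π·r² = 1.119e+04 m², 10·log₁₀ of that is 40.488 dB.
L_p = 85 − 40.488 = 44.51 dB.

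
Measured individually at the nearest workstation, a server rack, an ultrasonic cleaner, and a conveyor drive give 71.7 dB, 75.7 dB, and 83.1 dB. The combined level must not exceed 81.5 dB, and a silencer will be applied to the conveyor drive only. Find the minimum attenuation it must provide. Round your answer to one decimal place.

3.6 dB

Fixed contribution from the other sources: Σ 10^(L/10) = 10^(71.7/10) + 10^(75.7/10) = 5.194e+07 (77.16 dB).
To meet 81.5 dB overall, the treated conveyor drive may contribute at most 10^(81.5/10) − 5.194e+07 = 8.931e+07, i.e. 79.51 dB.
Required insertion loss = 83.1 − 79.51 = 3.59 dB.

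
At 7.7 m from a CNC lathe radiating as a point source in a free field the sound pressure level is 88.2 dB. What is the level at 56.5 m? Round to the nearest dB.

For a point source, L₂ = L₁ − 20·log₁₀(r₂/r₁).
L₂ = 88.2 − 20·log₁₀(56.5/7.7) = 88.2 − 17.311 = 70.89 dB.

71 dB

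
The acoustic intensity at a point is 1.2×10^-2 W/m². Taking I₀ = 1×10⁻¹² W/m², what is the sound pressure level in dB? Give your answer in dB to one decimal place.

Dividing by I₀ shifts the exponent by 12: I/I₀ = 1.2×10^10.
L = 10·(0.0792 + 10) = 100.79 dB.

100.8 dB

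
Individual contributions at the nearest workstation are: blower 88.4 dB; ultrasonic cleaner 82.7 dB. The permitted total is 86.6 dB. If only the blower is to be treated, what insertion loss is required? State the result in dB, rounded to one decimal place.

The untreated sources together contribute 10^(82.7/10) = 1.862e+08, i.e. 82.70 dB.
The limit corresponds to 10^(86.6/10) = 4.571e+08; subtracting the fixed part leaves 2.709e+08 for the blower, i.e. 84.33 dB.
Required insertion loss = 88.4 − 84.33 = 4.07 dB.

4.1 dB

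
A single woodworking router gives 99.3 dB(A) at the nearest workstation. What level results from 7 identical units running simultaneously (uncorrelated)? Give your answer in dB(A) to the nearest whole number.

L_total = L₁ + 10·log₁₀ N for N identical incoherent sources.
L_total = 99.3 + 10·log₁₀(7) = 99.3 + 8.451 = 107.75 dB(A).

108 dB(A)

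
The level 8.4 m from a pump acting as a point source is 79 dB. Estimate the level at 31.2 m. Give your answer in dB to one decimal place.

67.6 dB

For a point source, L₂ = L₁ − 20·log₁₀(r₂/r₁).
L₂ = 79 − 20·log₁₀(31.2/8.4) = 79 − 11.398 = 67.60 dB.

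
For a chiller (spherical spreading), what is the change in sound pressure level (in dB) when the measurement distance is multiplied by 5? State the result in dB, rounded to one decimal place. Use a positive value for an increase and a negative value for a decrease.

A point source loses 6 dB per doubling of distance; generally ΔL = −20·log₁₀(r₂/r₁).
ΔL = −20·log₁₀(5) = -13.98 dB.

-14.0 dB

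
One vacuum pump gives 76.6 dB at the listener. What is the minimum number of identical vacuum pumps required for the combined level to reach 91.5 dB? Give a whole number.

The shortfall is 91.5 − 76.6 = 14.9 dB, and N units add 10·log₁₀ N, so need 10·log₁₀ N ≥ 14.9.
N ≥ 10^(14.9/10) = 30.903, so N = 31.

31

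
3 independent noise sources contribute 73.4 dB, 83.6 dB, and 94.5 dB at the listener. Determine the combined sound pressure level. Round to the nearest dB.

95 dB

For uncorrelated sources the intensities add, so convert each level to linear form, sum, and take 10·log₁₀ of the total.
Σ 10^(L/10) = 10^(73.4/10) + 10^(83.6/10) + 10^(94.5/10) = 3.069e+09.
L_total = 10·log₁₀(3.069e+09) = 94.87 dB.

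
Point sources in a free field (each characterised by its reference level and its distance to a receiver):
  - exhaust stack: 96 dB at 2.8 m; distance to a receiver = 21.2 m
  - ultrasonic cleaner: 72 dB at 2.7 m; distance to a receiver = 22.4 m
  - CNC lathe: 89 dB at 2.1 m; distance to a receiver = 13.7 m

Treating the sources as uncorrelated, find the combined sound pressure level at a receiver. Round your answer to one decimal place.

79.5 dB

Apply inverse-square spreading to bring every level to the receiver, then sum 10^(L/10).
exhaust stack: 96 − 20·log₁₀(21.2/2.8) = 96 − 17.58 = 78.42 dB.
ultrasonic cleaner: 72 − 20·log₁₀(22.4/2.7) = 72 − 18.38 = 53.62 dB.
CNC lathe: 89 − 20·log₁₀(13.7/2.1) = 89 − 16.29 = 72.71 dB.
Σ 10^(L/10) = 8.834e+07 → L_total = 10·log₁₀(8.834e+07) = 79.46 dB.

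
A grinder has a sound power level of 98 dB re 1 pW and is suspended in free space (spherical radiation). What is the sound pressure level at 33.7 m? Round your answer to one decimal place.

L_p = L_w − 10·log₁₀(4π·r²) with r = 33.7 m.
4π·r² = 1.427e+04 m², 10·log₁₀ of that is 41.545 dB.
L_p = 98 − 41.545 = 56.46 dB.

56.5 dB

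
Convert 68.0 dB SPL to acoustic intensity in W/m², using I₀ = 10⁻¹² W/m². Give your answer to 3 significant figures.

6.31e-06 W/m²

I = I₀·10^(L/10) = 10⁻¹² × 10^(68.0/10) = 10^(-5.200).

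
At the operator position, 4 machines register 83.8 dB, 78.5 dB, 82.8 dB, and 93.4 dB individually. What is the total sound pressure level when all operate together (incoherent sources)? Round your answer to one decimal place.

94.3 dB

For uncorrelated sources the intensities add, so convert each level to linear form, sum, and take 10·log₁₀ of the total.
Σ 10^(L/10) = 10^(83.8/10) + 10^(78.5/10) + 10^(82.8/10) + 10^(93.4/10) = 2.689e+09.
L_total = 10·log₁₀(2.689e+09) = 94.30 dB.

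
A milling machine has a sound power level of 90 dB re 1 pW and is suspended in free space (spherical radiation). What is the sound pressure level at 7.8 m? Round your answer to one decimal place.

61.2 dB

L_p = L_w − 10·log₁₀(4π·r²) with r = 7.8 m.
4π·r² = 764.5 m², 10·log₁₀ of that is 28.834 dB.
L_p = 90 − 28.834 = 61.17 dB.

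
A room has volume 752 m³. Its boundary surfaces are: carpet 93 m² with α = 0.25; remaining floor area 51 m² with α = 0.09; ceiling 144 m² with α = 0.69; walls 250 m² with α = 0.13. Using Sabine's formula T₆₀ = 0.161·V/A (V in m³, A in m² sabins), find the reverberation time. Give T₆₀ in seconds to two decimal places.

0.76 s

Total absorption A = 93·0.25 + 51·0.09 + 144·0.69 + 250·0.13 = 159.70 m² sabins.
T₆₀ = 0.161 × 752 / 159.70 = 0.758 s.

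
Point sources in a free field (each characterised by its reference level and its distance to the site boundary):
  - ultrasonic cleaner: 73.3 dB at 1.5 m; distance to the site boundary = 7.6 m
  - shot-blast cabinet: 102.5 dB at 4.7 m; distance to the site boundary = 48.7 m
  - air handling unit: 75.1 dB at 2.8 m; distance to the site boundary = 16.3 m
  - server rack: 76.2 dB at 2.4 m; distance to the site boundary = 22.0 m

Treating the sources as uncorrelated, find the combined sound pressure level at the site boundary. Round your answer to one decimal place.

Propagate each source to the receiver with L = L_ref − 20·log₁₀(r/r_ref), then add intensities.
ultrasonic cleaner: 73.3 − 20·log₁₀(7.6/1.5) = 73.3 − 14.09 = 59.21 dB.
shot-blast cabinet: 102.5 − 20·log₁₀(48.7/4.7) = 102.5 − 20.31 = 82.19 dB.
air handling unit: 75.1 − 20·log₁₀(16.3/2.8) = 75.1 − 15.30 = 59.80 dB.
server rack: 76.2 − 20·log₁₀(22.0/2.4) = 76.2 − 19.24 = 56.96 dB.
Σ 10^(L/10) = 1.679e+08 → L_total = 10·log₁₀(1.679e+08) = 82.25 dB.

82.3 dB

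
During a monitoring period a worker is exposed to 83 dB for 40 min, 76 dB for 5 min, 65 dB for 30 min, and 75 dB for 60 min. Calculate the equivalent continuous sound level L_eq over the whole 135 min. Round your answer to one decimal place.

The energy average is taken in the linear domain: L_eq = 10·log₁₀[(Σ tᵢ·10^(Lᵢ/10))/T], T = 135 min.
Σ tᵢ·10^(Lᵢ/10) = 40·10^(83/10) + 5·10^(76/10) + 30·10^(65/10) + 60·10^(75/10) = 1.017e+10.
L_eq = 10·log₁₀(1.017e+10/135) = 78.77 dB.

78.8 dB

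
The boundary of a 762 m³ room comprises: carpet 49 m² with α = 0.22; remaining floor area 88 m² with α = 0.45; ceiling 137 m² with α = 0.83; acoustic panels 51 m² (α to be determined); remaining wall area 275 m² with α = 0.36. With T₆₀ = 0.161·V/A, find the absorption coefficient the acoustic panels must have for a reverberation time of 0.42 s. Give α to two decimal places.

0.57

From T₆₀ = 0.161·V/A, the target T₆₀ = 0.42 s needs A = 0.161·762/0.42 = 292.10 m².
Absorption from the other surfaces = 49·0.22 + 88·0.45 + 137·0.83 + 275·0.36 = 263.09 m², so the acoustic panels must supply 29.01 m² over 51 m².
α = 29.01/51 = 0.569.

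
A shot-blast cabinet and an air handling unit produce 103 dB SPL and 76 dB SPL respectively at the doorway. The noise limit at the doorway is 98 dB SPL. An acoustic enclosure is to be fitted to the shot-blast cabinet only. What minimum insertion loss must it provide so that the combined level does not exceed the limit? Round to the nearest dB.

Everything except the shot-blast cabinet sums to 10^(76/10) = 3.981e+07 in linear terms, 76.00 dB SPL.
The limit corresponds to 10^(98/10) = 6.310e+09; subtracting the fixed part leaves 6.270e+09 for the shot-blast cabinet, i.e. 97.97 dB SPL.
So the shot-blast cabinet must be reduced from 103 to 97.97 dB SPL: IL = 5.03 dB.

5 dB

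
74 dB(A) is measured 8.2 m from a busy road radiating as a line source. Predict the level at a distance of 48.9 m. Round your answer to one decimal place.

66.2 dB(A)

For a line source, L₂ = L₁ − 10·log₁₀(r₂/r₁).
L₂ = 74 − 10·log₁₀(48.9/8.2) = 74 − 7.755 = 66.25 dB(A).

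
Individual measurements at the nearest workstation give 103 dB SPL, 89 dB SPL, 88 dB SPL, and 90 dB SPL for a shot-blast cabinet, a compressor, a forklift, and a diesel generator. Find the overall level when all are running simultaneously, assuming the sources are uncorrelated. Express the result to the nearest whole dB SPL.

103 dB SPL

Incoherent sources combine by intensity addition: L_total = 10·log₁₀(Σ 10^(L_i/10)).
Σ 10^(L/10) = 10^(103/10) + 10^(89/10) + 10^(88/10) + 10^(90/10) = 2.238e+10.
L_total = 10·log₁₀(2.238e+10) = 103.50 dB SPL.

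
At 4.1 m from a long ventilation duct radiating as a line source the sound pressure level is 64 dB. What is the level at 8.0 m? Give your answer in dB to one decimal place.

For a line source, L₂ = L₁ − 10·log₁₀(r₂/r₁).
L₂ = 64 − 10·log₁₀(8.0/4.1) = 64 − 2.903 = 61.10 dB.

61.1 dB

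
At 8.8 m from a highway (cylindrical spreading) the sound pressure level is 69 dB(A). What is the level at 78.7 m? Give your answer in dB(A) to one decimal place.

59.5 dB(A)

For a line source, L₂ = L₁ − 10·log₁₀(r₂/r₁).
L₂ = 69 − 10·log₁₀(78.7/8.8) = 69 − 9.515 = 59.49 dB(A).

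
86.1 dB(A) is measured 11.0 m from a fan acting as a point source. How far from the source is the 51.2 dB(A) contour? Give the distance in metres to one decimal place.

611.5 m

For a point source L₁ − L₂ = 20·log₁₀(r₂/r₁), so r₂ = r₁·10^((L₁−L₂)/20).
r₂ = 11.0·10^((86.1−51.2)/20) = 11.0·10^(34.9/20) = 611.49 m.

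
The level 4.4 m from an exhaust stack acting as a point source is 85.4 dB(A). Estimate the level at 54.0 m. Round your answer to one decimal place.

For a point source, L₂ = L₁ − 20·log₁₀(r₂/r₁).
L₂ = 85.4 − 20·log₁₀(54.0/4.4) = 85.4 − 21.779 = 63.62 dB(A).

63.6 dB(A)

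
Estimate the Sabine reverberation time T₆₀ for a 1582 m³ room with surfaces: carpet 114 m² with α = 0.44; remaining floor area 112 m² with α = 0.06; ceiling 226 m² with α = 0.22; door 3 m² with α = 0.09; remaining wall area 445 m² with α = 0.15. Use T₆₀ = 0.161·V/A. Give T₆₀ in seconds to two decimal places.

1.47 s

A = Σ Sᵢαᵢ = 114·0.44 + 112·0.06 + 226·0.22 + 3·0.09 + 445·0.15 = 173.62 m².
T₆₀ = 0.161·V/A = 0.161·1582/173.62 = 1.467 s.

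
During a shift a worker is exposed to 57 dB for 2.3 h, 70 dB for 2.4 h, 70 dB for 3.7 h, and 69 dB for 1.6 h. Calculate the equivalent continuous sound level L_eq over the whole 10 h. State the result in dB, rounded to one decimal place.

68.7 dB

L_eq = 10·log₁₀[(1/T)·Σ tᵢ·10^(Lᵢ/10)] with T = 10 h.
Σ tᵢ·10^(Lᵢ/10) = 2.3·10^(57/10) + 2.4·10^(70/10) + 3.7·10^(70/10) + 1.6·10^(69/10) = 7.486e+07.
L_eq = 10·log₁₀(7.486e+07/10) = 68.74 dB.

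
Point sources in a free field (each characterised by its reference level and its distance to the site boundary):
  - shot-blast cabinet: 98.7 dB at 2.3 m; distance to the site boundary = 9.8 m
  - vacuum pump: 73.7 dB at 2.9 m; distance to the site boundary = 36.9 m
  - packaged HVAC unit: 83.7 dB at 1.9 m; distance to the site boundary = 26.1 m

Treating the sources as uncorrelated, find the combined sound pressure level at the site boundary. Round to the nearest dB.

Propagate each source to the receiver with L = L_ref − 20·log₁₀(r/r_ref), then add intensities.
shot-blast cabinet: 98.7 − 20·log₁₀(9.8/2.3) = 98.7 − 12.59 = 86.11 dB.
vacuum pump: 73.7 − 20·log₁₀(36.9/2.9) = 73.7 − 22.09 = 51.61 dB.
packaged HVAC unit: 83.7 − 20·log₁₀(26.1/1.9) = 83.7 − 22.76 = 60.94 dB.
Σ 10^(L/10) = 4.097e+08 → L_total = 10·log₁₀(4.097e+08) = 86.12 dB.

86 dB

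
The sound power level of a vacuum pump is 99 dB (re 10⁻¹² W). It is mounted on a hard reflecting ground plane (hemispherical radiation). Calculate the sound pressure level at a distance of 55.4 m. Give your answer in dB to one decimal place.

56.1 dB

Free-field hemispherical radiation: L_p = L_w − 10·log₁₀(2π·r²), r = 55.4 m.
2π·r² = 1.928e+04 m², 10·log₁₀ of that is 42.852 dB.
L_p = 99 − 42.852 = 56.15 dB.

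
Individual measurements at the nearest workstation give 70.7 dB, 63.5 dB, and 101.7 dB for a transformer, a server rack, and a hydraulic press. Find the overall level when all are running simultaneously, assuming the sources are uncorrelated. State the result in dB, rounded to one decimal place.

101.7 dB

For uncorrelated sources the intensities add, so convert each level to linear form, sum, and take 10·log₁₀ of the total.
Σ 10^(L/10) = 10^(70.7/10) + 10^(63.5/10) + 10^(101.7/10) = 1.481e+10.
L_total = 10·log₁₀(1.481e+10) = 101.70 dB.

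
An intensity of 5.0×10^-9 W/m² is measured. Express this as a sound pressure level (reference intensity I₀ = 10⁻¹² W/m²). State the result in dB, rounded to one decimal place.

37.0 dB

I/I₀ = 5.0×10^-9/10⁻¹² = 5.0×10^3, and L = 10·log₁₀(I/I₀).
L = 10·(0.6990 + 3) = 36.99 dB.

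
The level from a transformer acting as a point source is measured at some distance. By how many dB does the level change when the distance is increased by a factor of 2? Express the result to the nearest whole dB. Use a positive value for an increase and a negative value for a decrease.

-6 dB

A point source loses 6 dB per doubling of distance; generally ΔL = −20·log₁₀(r₂/r₁).
ΔL = −20·log₁₀(2) = -6.02 dB.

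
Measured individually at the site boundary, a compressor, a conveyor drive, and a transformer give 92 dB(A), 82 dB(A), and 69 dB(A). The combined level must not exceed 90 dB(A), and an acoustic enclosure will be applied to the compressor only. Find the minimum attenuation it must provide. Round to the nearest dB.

3 dB

Fixed contribution from the other sources: Σ 10^(L/10) = 10^(82/10) + 10^(69/10) = 1.664e+08 (82.21 dB(A)).
The limit corresponds to 10^(90/10) = 1.000e+09; subtracting the fixed part leaves 8.336e+08 for the compressor, i.e. 89.21 dB(A).
So the compressor must be reduced from 92 to 89.21 dB(A): IL = 2.79 dB.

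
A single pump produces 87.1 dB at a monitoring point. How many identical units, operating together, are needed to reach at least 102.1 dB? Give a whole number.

32

Need L₁ + 10·log₁₀ N ≥ 102.1, i.e. log₁₀ N ≥ 1.50.
N ≥ 10^(15.0/10) = 31.623, so N = 32.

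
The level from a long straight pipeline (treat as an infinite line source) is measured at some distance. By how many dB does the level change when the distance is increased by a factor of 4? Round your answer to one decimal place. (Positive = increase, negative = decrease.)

Line-source spreading: ΔL = −10·log₁₀(r₂/r₁).
ΔL = −10·log₁₀(4) = -6.02 dB.

-6.0 dB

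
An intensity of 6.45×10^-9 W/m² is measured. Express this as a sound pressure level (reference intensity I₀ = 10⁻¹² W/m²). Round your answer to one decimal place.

38.1 dB

L = 10·log₁₀(I/I₀) = 10·log₁₀(6.45×10^-9/10⁻¹²) = 10·log₁₀(6.45×10^3).
L = 10·(0.8096 + 3) = 38.10 dB.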